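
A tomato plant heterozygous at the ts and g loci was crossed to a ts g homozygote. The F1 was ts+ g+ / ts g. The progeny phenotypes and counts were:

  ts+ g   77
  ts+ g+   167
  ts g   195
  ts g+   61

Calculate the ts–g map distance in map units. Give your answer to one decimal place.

27.6 map units

The recombinant classes are ts+ g and ts g+: 77 + 61 = 138.
Recombination frequency = 138/500 = 0.2760 ≈ 27.6%, i.e. 27.6 map units.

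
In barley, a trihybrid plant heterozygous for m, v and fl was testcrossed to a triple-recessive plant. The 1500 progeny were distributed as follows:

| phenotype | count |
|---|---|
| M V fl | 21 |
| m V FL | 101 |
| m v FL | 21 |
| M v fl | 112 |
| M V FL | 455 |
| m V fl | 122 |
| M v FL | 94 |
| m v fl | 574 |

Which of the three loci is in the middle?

fl

The two most frequent reciprocal classes, M V FL and m v fl, are the parental types, so the F1 was M V FL / m v fl.
The two rarest classes, M V fl and m v FL, are the double crossovers. Comparing them with the parentals, only the fl allele has switched, so fl is the middle locus and the order is v – fl – m.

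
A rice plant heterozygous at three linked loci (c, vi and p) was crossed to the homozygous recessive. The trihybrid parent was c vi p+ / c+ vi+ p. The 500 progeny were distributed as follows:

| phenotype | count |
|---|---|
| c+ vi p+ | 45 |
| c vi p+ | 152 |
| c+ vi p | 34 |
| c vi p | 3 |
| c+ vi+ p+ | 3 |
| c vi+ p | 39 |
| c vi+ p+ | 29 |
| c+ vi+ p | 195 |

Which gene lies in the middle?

The two rarest classes, c vi p and c+ vi+ p+, are the double crossovers. Comparing them with the parentals, only the p allele has switched, so p is the middle locus and the order is c – p – vi.

p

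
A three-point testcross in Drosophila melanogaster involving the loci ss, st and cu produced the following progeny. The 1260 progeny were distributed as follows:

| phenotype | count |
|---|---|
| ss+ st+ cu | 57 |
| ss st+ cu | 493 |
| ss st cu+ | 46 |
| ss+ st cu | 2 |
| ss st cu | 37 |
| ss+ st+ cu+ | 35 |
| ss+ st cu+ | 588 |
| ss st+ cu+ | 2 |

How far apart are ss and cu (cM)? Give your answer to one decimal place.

The two most frequent reciprocal classes, ss st+ cu and ss+ st cu+, are the parental types, so the F1 was ss st+ cu / ss+ st cu+.
The two rarest classes, ss st+ cu+ and ss+ st cu, are the double crossovers. Comparing them with the parentals, only the cu allele has switched, so cu is the middle locus and the order is st – cu – ss.
Crossovers in the cu–ss interval produce the single-crossover classes ss+ st+ cu and ss st cu+ (57 + 46 = 103) plus the double crossovers (4).
RF(cu–ss) = (103 + 4) / 1260 = 107/1260 = 0.0849 → 8.5 cM.

8.5 cM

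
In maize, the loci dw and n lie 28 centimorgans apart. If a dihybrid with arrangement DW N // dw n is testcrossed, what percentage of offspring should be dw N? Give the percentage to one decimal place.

A map distance of 28 centimorgans corresponds to a recombination frequency of 0.280.
The F1 is DW N / dw n, so dw N is a recombinant gamete class with expected frequency r/2 = 0.280/2 = 0.1400.
That is 0.1400 = 14.0% of the progeny.

14.0%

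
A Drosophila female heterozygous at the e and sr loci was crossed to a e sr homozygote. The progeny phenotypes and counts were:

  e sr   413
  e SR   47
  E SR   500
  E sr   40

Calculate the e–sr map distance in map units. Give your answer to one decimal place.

The two most frequent classes, E SR (500) and e sr (413), are the parental types, so the F1 was E SR / e sr.
The recombinant classes are E sr and e SR: 40 + 47 = 87.
Recombination frequency = 87/1000 = 0.0870 ≈ 8.7%, i.e. 8.7 map units.

8.7 map units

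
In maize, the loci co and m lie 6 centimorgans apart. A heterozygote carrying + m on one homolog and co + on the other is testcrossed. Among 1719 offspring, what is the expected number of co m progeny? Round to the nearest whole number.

52

A map distance of 6 centimorgans corresponds to a recombination frequency of 0.060.
The F1 is + m / co +, so co m is a recombinant gamete class with expected frequency r/2 = 0.060/2 = 0.0300.
Expected number = 0.0300 × 1719 = 51.57 ≈ 52.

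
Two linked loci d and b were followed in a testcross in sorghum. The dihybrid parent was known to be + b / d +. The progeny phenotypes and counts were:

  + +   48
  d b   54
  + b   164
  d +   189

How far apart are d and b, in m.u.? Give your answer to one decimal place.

22.4 m.u.

The recombinant classes are + + and d b: 48 + 54 = 102.
Recombination frequency = 102/455 = 0.2242 ≈ 22.4%, i.e. 22.4 m.u.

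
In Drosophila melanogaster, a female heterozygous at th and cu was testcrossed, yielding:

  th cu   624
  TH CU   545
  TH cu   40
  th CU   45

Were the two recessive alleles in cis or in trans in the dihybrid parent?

cis

The two most frequent classes are TH CU (545) and th cu (624); these are the parental (non-recombinant) types.
So the F1 carried TH CU on one chromosome and th cu on the other — the recessive alleles are on the same chromosome (cis / coupling).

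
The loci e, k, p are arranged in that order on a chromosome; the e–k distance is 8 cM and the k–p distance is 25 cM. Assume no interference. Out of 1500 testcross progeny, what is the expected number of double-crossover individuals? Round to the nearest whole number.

30

Map distances give recombination frequencies of 0.080 and 0.250 for the two intervals.
With no interference, expected double-crossover frequency = 0.080 × 0.250 = 0.02000.
Expected number = 0.02000 × 1500 = 30.00 ≈ 30.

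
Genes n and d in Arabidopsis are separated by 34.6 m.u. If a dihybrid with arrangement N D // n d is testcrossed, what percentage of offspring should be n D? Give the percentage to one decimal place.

17.3%

A map distance of 34.6 m.u. corresponds to a recombination frequency of 0.346.
The F1 is N D / n d, so n D is a recombinant gamete class with expected frequency r/2 = 0.346/2 = 0.1730.
That is 0.1730 = 17.3% of the progeny.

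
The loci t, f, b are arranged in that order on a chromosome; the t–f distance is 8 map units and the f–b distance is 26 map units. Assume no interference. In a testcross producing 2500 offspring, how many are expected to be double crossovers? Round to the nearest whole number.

52

Map distances give recombination frequencies of 0.080 and 0.260 for the two intervals.
With no interference, expected double-crossover frequency = 0.080 × 0.260 = 0.02080.
Expected number = 0.02080 × 2500 = 52.00 ≈ 52.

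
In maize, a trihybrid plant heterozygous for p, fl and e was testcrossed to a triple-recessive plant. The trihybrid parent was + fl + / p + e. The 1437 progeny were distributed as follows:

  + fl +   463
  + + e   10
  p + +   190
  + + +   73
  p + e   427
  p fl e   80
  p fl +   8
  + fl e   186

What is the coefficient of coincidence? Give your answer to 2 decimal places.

The two rarest classes, p fl + and + + e, are the double crossovers. Comparing them with the parentals, only the p allele has switched, so p is the middle locus and the order is e – p – fl.
e–p: (376 + 18)/1437 = 0.2742; p–fl: (153 + 18)/1437 = 0.1190.
Expected DCO frequency = 0.2742 × 0.1190 ≈ 0.03263; observed = 18/1437 ≈ 0.01253.
Coefficient of coincidence = 0.01253/0.03263 ≈ 0.38.

0.38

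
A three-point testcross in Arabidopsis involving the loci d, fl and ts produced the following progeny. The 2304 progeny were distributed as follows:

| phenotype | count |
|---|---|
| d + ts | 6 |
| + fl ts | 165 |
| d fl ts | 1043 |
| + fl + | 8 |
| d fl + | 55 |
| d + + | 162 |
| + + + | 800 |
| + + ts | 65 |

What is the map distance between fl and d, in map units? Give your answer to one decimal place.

14.8 map units

The two most frequent reciprocal classes, d fl ts and + + +, are the parental types, so the F1 was d fl ts / + + +.
The two rarest classes, d + ts and + fl +, are the double crossovers. Comparing them with the parentals, only the fl allele has switched, so fl is the middle locus and the order is d – fl – ts.
Crossovers in the d–fl interval produce the single-crossover classes + fl ts and d + + (165 + 162 = 327) plus the double crossovers (14).
RF(d–fl) = (327 + 14) / 2304 = 341/2304 = 0.1480 → 14.8 map units.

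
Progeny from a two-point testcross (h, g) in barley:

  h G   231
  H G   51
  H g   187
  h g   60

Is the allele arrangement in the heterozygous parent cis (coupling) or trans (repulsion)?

The two most frequent classes are H g (187) and h G (231); these are the parental (non-recombinant) types.
So the F1 carried H g on one chromosome and h G on the other — the recessive alleles are on opposite chromosomes (trans / repulsion).

trans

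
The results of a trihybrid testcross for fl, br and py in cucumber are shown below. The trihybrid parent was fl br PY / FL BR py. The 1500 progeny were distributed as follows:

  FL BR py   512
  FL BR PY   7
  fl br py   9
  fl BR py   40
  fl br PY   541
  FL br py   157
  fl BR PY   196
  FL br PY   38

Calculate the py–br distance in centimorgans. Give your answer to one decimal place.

24.6 centimorgans

The two rarest classes, fl br py and FL BR PY, are the double crossovers. Comparing them with the parentals, only the py allele has switched, so py is the middle locus and the order is br – py – fl.
Crossovers in the br–py interval produce the single-crossover classes fl BR PY and FL br py (196 + 157 = 353) plus the double crossovers (16).
RF(br–py) = (353 + 16) / 1500 = 369/1500 = 0.2460 → 24.6 centimorgans.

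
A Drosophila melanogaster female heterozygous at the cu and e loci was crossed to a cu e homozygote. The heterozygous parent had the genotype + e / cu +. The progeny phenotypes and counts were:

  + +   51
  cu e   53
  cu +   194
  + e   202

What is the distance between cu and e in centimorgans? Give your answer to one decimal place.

20.8 centimorgans

The recombinant classes are + + and cu e: 51 + 53 = 104.
Recombination frequency = 104/500 = 0.2080 ≈ 20.8%, i.e. 20.8 centimorgans.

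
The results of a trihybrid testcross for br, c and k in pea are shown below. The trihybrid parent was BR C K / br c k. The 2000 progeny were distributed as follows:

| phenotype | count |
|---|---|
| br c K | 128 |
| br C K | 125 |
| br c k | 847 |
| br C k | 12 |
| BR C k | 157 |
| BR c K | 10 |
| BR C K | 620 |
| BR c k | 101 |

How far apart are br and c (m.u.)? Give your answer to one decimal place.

12.4 m.u.

The two rarest classes, BR c K and br C k, are the double crossovers. Comparing them with the parentals, only the c allele has switched, so c is the middle locus and the order is br – c – k.
Crossovers in the br–c interval produce the single-crossover classes br C K and BR c k (125 + 101 = 226) plus the double crossovers (22).
RF(br–c) = (226 + 22) / 2000 = 248/2000 = 0.1240 → 12.4 m.u.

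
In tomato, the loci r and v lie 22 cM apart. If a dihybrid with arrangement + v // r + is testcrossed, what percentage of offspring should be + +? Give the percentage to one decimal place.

11.0%

A map distance of 22 cM corresponds to a recombination frequency of 0.220.
The F1 is + v / r +, so + + is a recombinant gamete class with expected frequency r/2 = 0.220/2 = 0.1100.
That is 0.1100 = 11.0% of the progeny.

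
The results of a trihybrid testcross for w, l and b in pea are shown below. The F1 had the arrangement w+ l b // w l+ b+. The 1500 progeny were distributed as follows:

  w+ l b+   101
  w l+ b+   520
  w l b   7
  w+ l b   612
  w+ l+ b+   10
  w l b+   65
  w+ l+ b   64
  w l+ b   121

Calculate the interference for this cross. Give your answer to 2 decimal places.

The two rarest classes, w l b and w+ l+ b+, are the double crossovers. Comparing them with the parentals, only the w allele has switched, so w is the middle locus and the order is b – w – l.
b–w: (222 + 17)/1500 = 0.1593; w–l: (129 + 17)/1500 = 0.0973.
Expected DCO frequency = 0.1593 × 0.0973 ≈ 0.01550; observed = 17/1500 ≈ 0.01133.
Coefficient of coincidence = 0.01133/0.01550 ≈ 0.73; interference = 1 − 0.73 = 0.27.

0.27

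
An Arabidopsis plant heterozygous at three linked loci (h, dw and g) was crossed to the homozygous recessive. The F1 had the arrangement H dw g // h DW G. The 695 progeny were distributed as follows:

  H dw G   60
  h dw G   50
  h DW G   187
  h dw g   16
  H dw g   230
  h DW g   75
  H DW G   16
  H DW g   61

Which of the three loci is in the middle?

The two rarest classes, h dw g and H DW G, are the double crossovers. Comparing them with the parentals, only the h allele has switched, so h is the middle locus and the order is dw – h – g.

h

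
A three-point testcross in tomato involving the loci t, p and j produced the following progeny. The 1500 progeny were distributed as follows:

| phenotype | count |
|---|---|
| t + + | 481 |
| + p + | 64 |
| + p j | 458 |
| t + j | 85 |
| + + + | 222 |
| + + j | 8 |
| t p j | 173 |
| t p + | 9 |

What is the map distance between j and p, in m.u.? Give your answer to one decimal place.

The two most frequent reciprocal classes, + p j and t + +, are the parental types, so the F1 was + p j / t + +.
The two rarest classes, + + j and t p +, are the double crossovers. Comparing them with the parentals, only the p allele has switched, so p is the middle locus and the order is t – p – j.
Crossovers in the p–j interval produce the single-crossover classes + p + and t + j (64 + 85 = 149) plus the double crossovers (17).
RF(p–j) = (149 + 17) / 1500 = 166/1500 = 0.1107 → 11.1 m.u.

11.1 m.u.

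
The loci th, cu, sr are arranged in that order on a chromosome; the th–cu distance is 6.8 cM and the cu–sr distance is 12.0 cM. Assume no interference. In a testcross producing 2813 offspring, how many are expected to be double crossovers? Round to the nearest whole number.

23

Map distances give recombination frequencies of 0.068 and 0.120 for the two intervals.
With no interference, expected double-crossover frequency = 0.068 × 0.120 = 0.00816.
Expected number = 0.00816 × 2813 = 22.95 ≈ 23.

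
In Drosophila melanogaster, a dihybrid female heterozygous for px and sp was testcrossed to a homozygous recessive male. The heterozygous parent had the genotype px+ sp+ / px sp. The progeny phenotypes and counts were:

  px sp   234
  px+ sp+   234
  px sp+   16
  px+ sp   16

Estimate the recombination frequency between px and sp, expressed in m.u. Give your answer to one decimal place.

The recombinant classes are px+ sp and px sp+: 16 + 16 = 32.
Recombination frequency = 32/500 = 0.0640 ≈ 6.4%, i.e. 6.4 m.u.

6.4 m.u.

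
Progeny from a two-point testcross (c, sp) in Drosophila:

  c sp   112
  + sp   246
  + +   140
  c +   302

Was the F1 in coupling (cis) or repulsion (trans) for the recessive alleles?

The two most frequent classes are + sp (246) and c + (302); these are the parental (non-recombinant) types.
So the F1 carried + sp on one chromosome and c + on the other — the recessive alleles are on opposite chromosomes (trans / repulsion).

trans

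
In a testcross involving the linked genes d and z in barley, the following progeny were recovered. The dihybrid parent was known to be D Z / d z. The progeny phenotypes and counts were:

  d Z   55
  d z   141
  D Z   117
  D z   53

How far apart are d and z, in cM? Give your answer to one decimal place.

29.5 cM

The recombinant classes are D z and d Z: 53 + 55 = 108.
Recombination frequency = 108/366 = 0.2951 ≈ 29.5%, i.e. 29.5 cM.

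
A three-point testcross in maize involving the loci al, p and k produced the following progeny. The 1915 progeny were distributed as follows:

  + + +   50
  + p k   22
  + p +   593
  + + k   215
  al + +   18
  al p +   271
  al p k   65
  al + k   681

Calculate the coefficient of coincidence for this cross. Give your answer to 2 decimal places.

The two most frequent reciprocal classes, + p + and al + k, are the parental types, so the F1 was + p + / al + k.
The two rarest classes, + p k and al + +, are the double crossovers. Comparing them with the parentals, only the k allele has switched, so k is the middle locus and the order is al – k – p.
al–k: (486 + 40)/1915 = 0.2747; k–p: (115 + 40)/1915 = 0.0809.
Expected DCO frequency = 0.2747 × 0.0809 ≈ 0.02222; observed = 40/1915 ≈ 0.02089.
Coefficient of coincidence = 0.02089/0.02222 ≈ 0.94.

0.94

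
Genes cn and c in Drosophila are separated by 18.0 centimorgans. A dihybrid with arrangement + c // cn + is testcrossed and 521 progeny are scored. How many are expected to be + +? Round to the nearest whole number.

47

A map distance of 18.0 centimorgans corresponds to a recombination frequency of 0.180.
The F1 is + c / cn +, so + + is a recombinant gamete class with expected frequency r/2 = 0.180/2 = 0.0900.
Expected number = 0.0900 × 521 = 46.89 ≈ 47.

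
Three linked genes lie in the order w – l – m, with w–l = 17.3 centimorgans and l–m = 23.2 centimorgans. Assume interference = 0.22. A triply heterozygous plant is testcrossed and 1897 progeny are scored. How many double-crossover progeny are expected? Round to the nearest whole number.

59

Map distances give recombination frequencies of 0.173 and 0.232 for the two intervals.
With interference 0.22 (so coincidence = 0.78), expected double-crossover frequency = 0.173 × 0.232 × 0.78 = 0.03131.
Expected number = 0.03131 × 1897 = 59.39 ≈ 59.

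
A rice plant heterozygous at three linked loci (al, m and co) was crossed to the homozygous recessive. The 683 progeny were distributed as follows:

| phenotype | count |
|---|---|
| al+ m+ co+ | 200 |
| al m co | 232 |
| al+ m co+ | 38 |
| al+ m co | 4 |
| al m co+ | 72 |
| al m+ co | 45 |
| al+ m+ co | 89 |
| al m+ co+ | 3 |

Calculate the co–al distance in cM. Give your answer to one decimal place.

The two most frequent reciprocal classes, al+ m+ co+ and al m co, are the parental types, so the F1 was al+ m+ co+ / al m co.
The two rarest classes, al m+ co+ and al+ m co, are the double crossovers. Comparing them with the parentals, only the al allele has switched, so al is the middle locus and the order is m – al – co.
Crossovers in the al–co interval produce the single-crossover classes al+ m+ co and al m co+ (89 + 72 = 161) plus the double crossovers (7).
RF(al–co) = (161 + 7) / 683 = 168/683 = 0.2460 → 24.6 cM.

24.6 cM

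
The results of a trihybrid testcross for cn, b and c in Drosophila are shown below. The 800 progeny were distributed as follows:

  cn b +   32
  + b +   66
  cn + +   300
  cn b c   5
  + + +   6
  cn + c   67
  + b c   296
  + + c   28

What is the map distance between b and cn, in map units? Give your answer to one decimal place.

8.9 map units

The two most frequent reciprocal classes, cn + + and + b c, are the parental types, so the F1 was cn + + / + b c.
The two rarest classes, + + + and cn b c, are the double crossovers. Comparing them with the parentals, only the cn allele has switched, so cn is the middle locus and the order is c – cn – b.
Crossovers in the cn–b interval produce the single-crossover classes cn b + and + + c (32 + 28 = 60) plus the double crossovers (11).
RF(cn–b) = (60 + 11) / 800 = 71/800 = 0.0887 → 8.9 map units.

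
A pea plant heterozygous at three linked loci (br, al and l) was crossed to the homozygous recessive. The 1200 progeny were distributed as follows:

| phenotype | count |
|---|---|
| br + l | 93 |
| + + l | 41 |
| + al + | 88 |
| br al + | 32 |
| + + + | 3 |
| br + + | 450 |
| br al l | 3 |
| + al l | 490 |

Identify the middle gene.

The two most frequent reciprocal classes, br + + and + al l, are the parental types, so the F1 was br + + / + al l.
The two rarest classes, + + + and br al l, are the double crossovers. Comparing them with the parentals, only the br allele has switched, so br is the middle locus and the order is al – br – l.

br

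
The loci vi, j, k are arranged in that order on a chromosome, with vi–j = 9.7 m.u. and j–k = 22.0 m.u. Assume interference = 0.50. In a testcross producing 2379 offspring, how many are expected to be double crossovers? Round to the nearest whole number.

25

Map distances give recombination frequencies of 0.097 and 0.220 for the two intervals.
With interference 0.50 (so coincidence = 0.50), expected double-crossover frequency = 0.097 × 0.220 × 0.50 = 0.01067.
Expected number = 0.01067 × 2379 = 25.38 ≈ 25.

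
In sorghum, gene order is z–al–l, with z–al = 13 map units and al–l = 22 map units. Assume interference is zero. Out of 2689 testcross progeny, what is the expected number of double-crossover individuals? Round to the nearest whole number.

77

Map distances give recombination frequencies of 0.130 and 0.220 for the two intervals.
With no interference, expected double-crossover frequency = 0.130 × 0.220 = 0.02860.
Expected number = 0.02860 × 2689 = 76.91 ≈ 77.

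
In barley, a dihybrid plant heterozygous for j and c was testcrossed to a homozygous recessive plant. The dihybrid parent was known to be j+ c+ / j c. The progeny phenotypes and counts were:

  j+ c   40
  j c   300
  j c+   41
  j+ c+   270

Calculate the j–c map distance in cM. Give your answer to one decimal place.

12.4 cM

The recombinant classes are j+ c and j c+: 40 + 41 = 81.
Recombination frequency = 81/651 = 0.1244 ≈ 12.4%, i.e. 12.4 cM.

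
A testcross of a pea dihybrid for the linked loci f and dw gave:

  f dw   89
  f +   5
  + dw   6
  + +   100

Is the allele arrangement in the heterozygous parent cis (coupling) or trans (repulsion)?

cis

The two most frequent classes are + + (100) and f dw (89); these are the parental (non-recombinant) types.
So the F1 carried + + on one chromosome and f dw on the other — the recessive alleles are on the same chromosome (cis / coupling).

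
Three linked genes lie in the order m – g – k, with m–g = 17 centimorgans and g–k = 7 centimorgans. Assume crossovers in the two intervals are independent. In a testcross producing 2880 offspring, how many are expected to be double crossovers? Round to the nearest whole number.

34

Map distances give recombination frequencies of 0.170 and 0.070 for the two intervals.
With no interference, expected double-crossover frequency = 0.170 × 0.070 = 0.01190.
Expected number = 0.01190 × 2880 = 34.27 ≈ 34.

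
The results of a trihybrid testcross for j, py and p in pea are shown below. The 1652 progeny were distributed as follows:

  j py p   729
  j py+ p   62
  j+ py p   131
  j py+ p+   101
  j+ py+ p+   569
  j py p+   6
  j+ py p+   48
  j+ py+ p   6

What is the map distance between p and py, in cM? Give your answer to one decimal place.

The two most frequent reciprocal classes, j+ py+ p+ and j py p, are the parental types, so the F1 was j+ py+ p+ / j py p.
The two rarest classes, j+ py+ p and j py p+, are the double crossovers. Comparing them with the parentals, only the p allele has switched, so p is the middle locus and the order is j – p – py.
Crossovers in the p–py interval produce the single-crossover classes j+ py p+ and j py+ p (48 + 62 = 110) plus the double crossovers (12).
RF(p–py) = (110 + 12) / 1652 = 122/1652 = 0.0738 → 7.4 cM.

7.4 cM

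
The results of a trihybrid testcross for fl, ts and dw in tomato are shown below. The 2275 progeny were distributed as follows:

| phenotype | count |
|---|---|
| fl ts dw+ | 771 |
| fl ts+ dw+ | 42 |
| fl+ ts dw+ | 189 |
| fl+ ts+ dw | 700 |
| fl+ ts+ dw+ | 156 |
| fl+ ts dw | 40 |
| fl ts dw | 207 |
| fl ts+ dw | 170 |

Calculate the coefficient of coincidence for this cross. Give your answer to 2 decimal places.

The two most frequent reciprocal classes, fl+ ts+ dw and fl ts dw+, are the parental types, so the F1 was fl+ ts+ dw / fl ts dw+.
The two rarest classes, fl+ ts dw and fl ts+ dw+, are the double crossovers. Comparing them with the parentals, only the ts allele has switched, so ts is the middle locus and the order is fl – ts – dw.
fl–ts: (359 + 82)/2275 = 0.1938; ts–dw: (363 + 82)/2275 = 0.1956.
Expected DCO frequency = 0.1938 × 0.1956 ≈ 0.03791; observed = 82/2275 ≈ 0.03604.
Coefficient of coincidence = 0.03604/0.03791 ≈ 0.95.

0.95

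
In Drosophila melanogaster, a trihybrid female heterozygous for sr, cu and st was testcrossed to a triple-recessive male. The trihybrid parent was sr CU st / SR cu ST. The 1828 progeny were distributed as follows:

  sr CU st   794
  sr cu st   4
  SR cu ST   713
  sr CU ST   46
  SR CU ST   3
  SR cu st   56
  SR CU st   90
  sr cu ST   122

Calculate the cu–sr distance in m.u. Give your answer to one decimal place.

12.0 m.u.

The two rarest classes, sr cu st and SR CU ST, are the double crossovers. Comparing them with the parentals, only the cu allele has switched, so cu is the middle locus and the order is sr – cu – st.
Crossovers in the sr–cu interval produce the single-crossover classes SR CU st and sr cu ST (90 + 122 = 212) plus the double crossovers (7).
RF(sr–cu) = (212 + 7) / 1828 = 219/1828 = 0.1198 → 12.0 m.u.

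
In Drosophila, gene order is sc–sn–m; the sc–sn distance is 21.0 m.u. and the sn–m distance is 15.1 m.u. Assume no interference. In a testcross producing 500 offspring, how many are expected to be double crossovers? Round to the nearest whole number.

16

Map distances give recombination frequencies of 0.210 and 0.151 for the two intervals.
With no interference, expected double-crossover frequency = 0.210 × 0.151 = 0.03171.
Expected number = 0.03171 × 500 = 15.85 ≈ 16.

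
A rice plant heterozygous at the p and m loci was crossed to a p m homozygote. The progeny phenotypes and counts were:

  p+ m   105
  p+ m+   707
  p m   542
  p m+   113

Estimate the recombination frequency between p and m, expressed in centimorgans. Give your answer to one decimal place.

14.9 centimorgans

The two most frequent classes, p+ m+ (707) and p m (542), are the parental types, so the F1 was p+ m+ / p m.
The recombinant classes are p+ m and p m+: 105 + 113 = 218.
Recombination frequency = 218/1467 = 0.1486 ≈ 14.9%, i.e. 14.9 centimorgans.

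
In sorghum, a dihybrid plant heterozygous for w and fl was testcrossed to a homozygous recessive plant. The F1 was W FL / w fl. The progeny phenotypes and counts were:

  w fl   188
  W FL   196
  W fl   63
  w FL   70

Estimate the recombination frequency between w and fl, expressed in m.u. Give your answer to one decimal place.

25.7 m.u.

The recombinant classes are W fl and w FL: 63 + 70 = 133.
Recombination frequency = 133/517 = 0.2573 ≈ 25.7%, i.e. 25.7 m.u.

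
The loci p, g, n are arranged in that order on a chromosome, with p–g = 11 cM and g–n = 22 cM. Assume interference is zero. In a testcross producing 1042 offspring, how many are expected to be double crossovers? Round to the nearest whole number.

Map distances give recombination frequencies of 0.110 and 0.220 for the two intervals.
With no interference, expected double-crossover frequency = 0.110 × 0.220 = 0.02420.
Expected number = 0.02420 × 1042 = 25.22 ≈ 25.

25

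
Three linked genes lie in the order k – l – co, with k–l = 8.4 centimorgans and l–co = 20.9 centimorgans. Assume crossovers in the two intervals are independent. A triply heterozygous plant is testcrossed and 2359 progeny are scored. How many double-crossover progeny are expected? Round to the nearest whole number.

41

Map distances give recombination frequencies of 0.084 and 0.209 for the two intervals.
With no interference, expected double-crossover frequency = 0.084 × 0.209 = 0.01756.
Expected number = 0.01756 × 2359 = 41.41 ≈ 41.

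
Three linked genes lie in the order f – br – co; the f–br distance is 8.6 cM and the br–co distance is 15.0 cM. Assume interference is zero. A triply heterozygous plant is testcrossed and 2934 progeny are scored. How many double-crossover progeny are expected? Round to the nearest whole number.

38

Map distances give recombination frequencies of 0.086 and 0.150 for the two intervals.
With no interference, expected double-crossover frequency = 0.086 × 0.150 = 0.01290.
Expected number = 0.01290 × 2934 = 37.85 ≈ 38.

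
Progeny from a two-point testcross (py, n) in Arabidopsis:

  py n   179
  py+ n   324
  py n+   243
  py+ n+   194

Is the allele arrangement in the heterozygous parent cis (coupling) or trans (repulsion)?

The two most frequent classes are py+ n (324) and py n+ (243); these are the parental (non-recombinant) types.
So the F1 carried py+ n on one chromosome and py n+ on the other — the recessive alleles are on opposite chromosomes (trans / repulsion).

trans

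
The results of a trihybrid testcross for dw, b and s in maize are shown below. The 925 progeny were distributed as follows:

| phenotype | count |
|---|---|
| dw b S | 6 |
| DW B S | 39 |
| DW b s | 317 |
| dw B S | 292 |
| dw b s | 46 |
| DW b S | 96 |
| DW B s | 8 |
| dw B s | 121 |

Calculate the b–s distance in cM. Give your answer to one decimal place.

25.0 cM

The two most frequent reciprocal classes, DW b s and dw B S, are the parental types, so the F1 was DW b s / dw B S.
The two rarest classes, DW B s and dw b S, are the double crossovers. Comparing them with the parentals, only the b allele has switched, so b is the middle locus and the order is dw – b – s.
Crossovers in the b–s interval produce the single-crossover classes DW b S and dw B s (96 + 121 = 217) plus the double crossovers (14).
RF(b–s) = (217 + 14) / 925 = 231/925 = 0.2497 → 25.0 cM.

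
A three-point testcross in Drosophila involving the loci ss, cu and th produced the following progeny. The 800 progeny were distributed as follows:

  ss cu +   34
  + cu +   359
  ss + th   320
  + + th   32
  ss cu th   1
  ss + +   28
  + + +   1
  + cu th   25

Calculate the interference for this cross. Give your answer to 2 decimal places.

The two most frequent reciprocal classes, + cu + and ss + th, are the parental types, so the F1 was + cu + / ss + th.
The two rarest classes, + + + and ss cu th, are the double crossovers. Comparing them with the parentals, only the cu allele has switched, so cu is the middle locus and the order is ss – cu – th.
ss–cu: (66 + 2)/800 = 0.0850; cu–th: (53 + 2)/800 = 0.0688.
Expected DCO frequency = 0.0850 × 0.0688 ≈ 0.00585; observed = 2/800 ≈ 0.00250.
Coefficient of coincidence = 0.00250/0.00585 ≈ 0.43; interference = 1 − 0.43 = 0.57.

0.57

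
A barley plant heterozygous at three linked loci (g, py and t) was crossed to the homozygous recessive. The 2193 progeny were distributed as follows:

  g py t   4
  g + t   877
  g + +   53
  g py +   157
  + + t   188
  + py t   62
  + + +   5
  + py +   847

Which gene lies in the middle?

py

The two most frequent reciprocal classes, + py + and g + t, are the parental types, so the F1 was + py + / g + t.
The two rarest classes, + + + and g py t, are the double crossovers. Comparing them with the parentals, only the py allele has switched, so py is the middle locus and the order is g – py – t.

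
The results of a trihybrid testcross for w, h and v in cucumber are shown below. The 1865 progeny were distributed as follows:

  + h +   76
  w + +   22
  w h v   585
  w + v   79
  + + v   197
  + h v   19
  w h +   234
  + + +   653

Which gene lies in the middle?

w

The two most frequent reciprocal classes, w h v and + + +, are the parental types, so the F1 was w h v / + + +.
The two rarest classes, + h v and w + +, are the double crossovers. Comparing them with the parentals, only the w allele has switched, so w is the middle locus and the order is h – w – v.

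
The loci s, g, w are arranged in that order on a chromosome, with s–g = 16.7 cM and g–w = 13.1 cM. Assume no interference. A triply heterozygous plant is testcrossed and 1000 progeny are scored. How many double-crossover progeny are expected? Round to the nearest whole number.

22

Map distances give recombination frequencies of 0.167 and 0.131 for the two intervals.
With no interference, expected double-crossover frequency = 0.167 × 0.131 = 0.02188.
Expected number = 0.02188 × 1000 = 21.88 ≈ 22.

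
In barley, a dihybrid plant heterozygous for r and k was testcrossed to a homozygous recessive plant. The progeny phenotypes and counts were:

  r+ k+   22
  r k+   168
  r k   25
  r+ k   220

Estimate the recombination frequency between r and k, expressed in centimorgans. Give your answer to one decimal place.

10.8 centimorgans

The two most frequent classes, r+ k (220) and r k+ (168), are the parental types, so the F1 was r+ k / r k+.
The recombinant classes are r+ k+ and r k: 22 + 25 = 47.
Recombination frequency = 47/435 = 0.1080 ≈ 10.8%, i.e. 10.8 centimorgans.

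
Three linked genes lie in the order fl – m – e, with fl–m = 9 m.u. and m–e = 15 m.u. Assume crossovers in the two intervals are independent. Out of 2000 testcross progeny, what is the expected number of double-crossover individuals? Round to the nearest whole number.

Map distances give recombination frequencies of 0.090 and 0.150 for the two intervals.
With no interference, expected double-crossover frequency = 0.090 × 0.150 = 0.01350.
Expected number = 0.01350 × 2000 = 27.00 ≈ 27.

27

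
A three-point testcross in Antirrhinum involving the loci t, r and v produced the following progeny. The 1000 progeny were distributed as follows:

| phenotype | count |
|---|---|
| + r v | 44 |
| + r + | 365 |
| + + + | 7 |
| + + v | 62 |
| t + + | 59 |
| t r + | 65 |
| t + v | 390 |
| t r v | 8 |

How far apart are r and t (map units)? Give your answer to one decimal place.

The two most frequent reciprocal classes, t + v and + r +, are the parental types, so the F1 was t + v / + r +.
The two rarest classes, t r v and + + +, are the double crossovers. Comparing them with the parentals, only the r allele has switched, so r is the middle locus and the order is t – r – v.
Crossovers in the t–r interval produce the single-crossover classes + + v and t r + (62 + 65 = 127) plus the double crossovers (15).
RF(t–r) = (127 + 15) / 1000 = 142/1000 = 0.1420 → 14.2 map units.

14.2 map units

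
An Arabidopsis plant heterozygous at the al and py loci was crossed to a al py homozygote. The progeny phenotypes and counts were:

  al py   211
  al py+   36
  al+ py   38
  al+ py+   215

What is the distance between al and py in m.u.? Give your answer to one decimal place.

The two most frequent classes, al+ py+ (215) and al py (211), are the parental types, so the F1 was al+ py+ / al py.
The recombinant classes are al+ py and al py+: 38 + 36 = 74.
Recombination frequency = 74/500 = 0.1480 ≈ 14.8%, i.e. 14.8 m.u.

14.8 m.u.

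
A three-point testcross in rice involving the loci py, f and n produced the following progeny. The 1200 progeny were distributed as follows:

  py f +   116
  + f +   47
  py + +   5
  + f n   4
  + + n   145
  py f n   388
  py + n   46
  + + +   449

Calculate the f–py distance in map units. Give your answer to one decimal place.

8.5 map units

The two most frequent reciprocal classes, py f n and + + +, are the parental types, so the F1 was py f n / + + +.
The two rarest classes, + f n and py + +, are the double crossovers. Comparing them with the parentals, only the py allele has switched, so py is the middle locus and the order is n – py – f.
Crossovers in the py–f interval produce the single-crossover classes py + n and + f + (46 + 47 = 93) plus the double crossovers (9).
RF(py–f) = (93 + 9) / 1200 = 102/1200 = 0.0850 → 8.5 map units.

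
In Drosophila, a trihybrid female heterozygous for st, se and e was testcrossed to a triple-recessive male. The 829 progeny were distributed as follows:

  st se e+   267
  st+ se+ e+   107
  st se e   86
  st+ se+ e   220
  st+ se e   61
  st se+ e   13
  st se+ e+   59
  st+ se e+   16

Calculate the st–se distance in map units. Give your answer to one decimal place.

The two most frequent reciprocal classes, st+ se+ e and st se e+, are the parental types, so the F1 was st+ se+ e / st se e+.
The two rarest classes, st se+ e and st+ se e+, are the double crossovers. Comparing them with the parentals, only the st allele has switched, so st is the middle locus and the order is e – st – se.
Crossovers in the st–se interval produce the single-crossover classes st+ se e and st se+ e+ (61 + 59 = 120) plus the double crossovers (29).
RF(st–se) = (120 + 29) / 829 = 149/829 = 0.1797 → 18.0 map units.

18.0 map units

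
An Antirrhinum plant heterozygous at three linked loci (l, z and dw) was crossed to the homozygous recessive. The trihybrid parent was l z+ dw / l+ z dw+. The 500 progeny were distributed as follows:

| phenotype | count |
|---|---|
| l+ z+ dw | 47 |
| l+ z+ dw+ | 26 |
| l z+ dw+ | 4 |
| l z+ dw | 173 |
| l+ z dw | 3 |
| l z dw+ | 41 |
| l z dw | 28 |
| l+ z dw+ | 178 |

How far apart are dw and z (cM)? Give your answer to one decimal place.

12.2 cM

The two rarest classes, l z+ dw+ and l+ z dw, are the double crossovers. Comparing them with the parentals, only the dw allele has switched, so dw is the middle locus and the order is l – dw – z.
Crossovers in the dw–z interval produce the single-crossover classes l z dw and l+ z+ dw+ (28 + 26 = 54) plus the double crossovers (7).
RF(dw–z) = (54 + 7) / 500 = 61/500 = 0.1220 → 12.2 cM.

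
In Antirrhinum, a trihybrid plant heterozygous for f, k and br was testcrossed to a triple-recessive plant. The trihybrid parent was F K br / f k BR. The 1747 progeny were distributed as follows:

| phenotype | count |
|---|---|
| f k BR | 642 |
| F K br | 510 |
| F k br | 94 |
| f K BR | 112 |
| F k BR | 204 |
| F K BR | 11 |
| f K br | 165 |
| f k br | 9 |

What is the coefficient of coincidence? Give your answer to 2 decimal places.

0.40

The two rarest classes, F K BR and f k br, are the double crossovers. Comparing them with the parentals, only the br allele has switched, so br is the middle locus and the order is k – br – f.
k–br: (206 + 20)/1747 = 0.1294; br–f: (369 + 20)/1747 = 0.2227.
Expected DCO frequency = 0.1294 × 0.2227 ≈ 0.02882; observed = 20/1747 ≈ 0.01145.
Coefficient of coincidence = 0.01145/0.02882 ≈ 0.40.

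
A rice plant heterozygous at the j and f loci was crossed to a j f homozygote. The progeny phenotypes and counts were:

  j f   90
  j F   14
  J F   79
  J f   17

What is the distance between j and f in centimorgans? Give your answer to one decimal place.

15.5 centimorgans

The two most frequent classes, J F (79) and j f (90), are the parental types, so the F1 was J F / j f.
The recombinant classes are J f and j F: 17 + 14 = 31.
Recombination frequency = 31/200 = 0.1550 ≈ 15.5%, i.e. 15.5 centimorgans.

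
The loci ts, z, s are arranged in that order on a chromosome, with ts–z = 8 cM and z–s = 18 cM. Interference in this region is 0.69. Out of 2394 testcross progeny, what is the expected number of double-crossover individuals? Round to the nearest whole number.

Map distances give recombination frequencies of 0.080 and 0.180 for the two intervals.
With interference 0.69 (so coincidence = 0.31), expected double-crossover frequency = 0.080 × 0.180 × 0.31 = 0.00446.
Expected number = 0.00446 × 2394 = 10.69 ≈ 11.

11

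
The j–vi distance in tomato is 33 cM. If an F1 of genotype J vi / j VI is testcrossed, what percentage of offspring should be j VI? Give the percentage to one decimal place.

A map distance of 33 cM corresponds to a recombination frequency of 0.330.
The F1 is J vi / j VI, so j VI is a parental gamete class with expected frequency (1 − r)/2 = 0.670/2 = 0.3350.
That is 0.3350 = 33.5% of the progeny.

33.5%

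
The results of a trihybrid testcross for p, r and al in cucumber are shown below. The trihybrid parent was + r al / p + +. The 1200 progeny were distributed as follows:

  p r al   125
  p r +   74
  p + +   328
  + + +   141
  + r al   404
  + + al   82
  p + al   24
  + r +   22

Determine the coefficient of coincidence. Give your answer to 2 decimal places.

0.88

The two rarest classes, + r + and p + al, are the double crossovers. Comparing them with the parentals, only the al allele has switched, so al is the middle locus and the order is p – al – r.
p–al: (266 + 46)/1200 = 0.2600; al–r: (156 + 46)/1200 = 0.1683.
Expected DCO frequency = 0.2600 × 0.1683 ≈ 0.04376; observed = 46/1200 ≈ 0.03833.
Coefficient of coincidence = 0.03833/0.04376 ≈ 0.88.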